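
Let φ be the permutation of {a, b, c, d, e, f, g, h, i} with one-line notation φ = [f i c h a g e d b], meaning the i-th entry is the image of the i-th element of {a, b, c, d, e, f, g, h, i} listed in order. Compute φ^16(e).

Tracing e → a → … returns to e after 4 steps, so e lies in a 4-cycle (a f g e).
On a 4-cycle, φ^4 is the identity, so φ^16 = φ^0 there (16 ≡ 0 mod 4).
So φ^16(e) = e.

e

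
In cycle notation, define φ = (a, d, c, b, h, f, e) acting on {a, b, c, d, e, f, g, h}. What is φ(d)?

Within (a, d, c, b, h, f, e), d ↦ c.

c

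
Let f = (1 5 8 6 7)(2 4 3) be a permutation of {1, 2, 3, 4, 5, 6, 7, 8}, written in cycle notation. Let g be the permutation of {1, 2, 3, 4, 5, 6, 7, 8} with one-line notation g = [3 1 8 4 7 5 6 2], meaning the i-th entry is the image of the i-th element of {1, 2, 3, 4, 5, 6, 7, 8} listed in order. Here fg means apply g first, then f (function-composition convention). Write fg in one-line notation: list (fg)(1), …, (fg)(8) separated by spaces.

2 5 6 3 1 8 7 4

For each element, apply g then f: 1 → 3 → 2; 2 → 1 → 5; 3 → 8 → 6; 4 → 4 → 3; 5 → 7 → 1; 6 → 5 → 8; 7 → 6 → 7; 8 → 2 → 4.
So fg in one-line form is 2 5 6 3 1 8 7 4.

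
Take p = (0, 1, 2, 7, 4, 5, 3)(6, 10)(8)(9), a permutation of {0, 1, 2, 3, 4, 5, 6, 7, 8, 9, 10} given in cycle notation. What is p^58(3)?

3 lies in the 7-cycle (0, 1, 2, 7, 4, 5, 3).
Powers repeat with period 7 on this cycle, and 58 mod 7 = 2, so p^58(3) = p^2(3).
Stepping 2 places around the cycle: 3 → 0 → 1.

1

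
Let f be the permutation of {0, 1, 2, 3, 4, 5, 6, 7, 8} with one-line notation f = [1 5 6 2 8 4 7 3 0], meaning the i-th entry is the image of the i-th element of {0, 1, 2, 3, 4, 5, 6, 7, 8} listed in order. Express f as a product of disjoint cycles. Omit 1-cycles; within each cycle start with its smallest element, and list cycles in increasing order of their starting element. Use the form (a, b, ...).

From 0: 0 → 1 → 5 → 4 → 8 → 0, closing the cycle (0, 1, 5, 4, 8).
Continuing from each remaining unvisited element yields (0, 1, 5, 4, 8)(2, 6, 7, 3).

(0, 1, 5, 4, 8)(2, 6, 7, 3)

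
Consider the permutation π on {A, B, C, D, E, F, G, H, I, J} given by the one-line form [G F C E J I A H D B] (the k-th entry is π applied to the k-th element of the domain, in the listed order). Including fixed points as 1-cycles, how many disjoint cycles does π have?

The cycle decomposition is (A, G)(B, F, I, D, E, J)(C)(H), which has 4 cycles (counting 1-cycles).

4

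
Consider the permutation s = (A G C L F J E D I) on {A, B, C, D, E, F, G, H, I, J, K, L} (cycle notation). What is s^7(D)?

J

D lies in the 9-cycle (A G C L F J E D I).
Advancing 7 steps from D: D → I → A → G → C → L → F → J.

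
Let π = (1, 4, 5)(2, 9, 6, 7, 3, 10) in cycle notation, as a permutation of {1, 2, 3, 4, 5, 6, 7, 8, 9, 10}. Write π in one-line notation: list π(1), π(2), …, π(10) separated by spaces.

Image by image: 1↦4, 2↦9, 3↦10, 4↦5, 5↦1, 6↦7, 7↦3, 8↦8, 9↦6, 10↦2.
Listing these in domain order gives 4 9 10 5 1 7 3 8 6 2.

4 9 10 5 1 7 3 8 6 2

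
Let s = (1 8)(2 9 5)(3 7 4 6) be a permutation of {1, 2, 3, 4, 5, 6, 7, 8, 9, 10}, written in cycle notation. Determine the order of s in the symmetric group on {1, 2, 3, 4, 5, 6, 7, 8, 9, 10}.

The disjoint cycles have lengths 4, 3, 2, 1.
Since disjoint cycles commute, ord(s) = lcm(4, 3, 2) = 12.

12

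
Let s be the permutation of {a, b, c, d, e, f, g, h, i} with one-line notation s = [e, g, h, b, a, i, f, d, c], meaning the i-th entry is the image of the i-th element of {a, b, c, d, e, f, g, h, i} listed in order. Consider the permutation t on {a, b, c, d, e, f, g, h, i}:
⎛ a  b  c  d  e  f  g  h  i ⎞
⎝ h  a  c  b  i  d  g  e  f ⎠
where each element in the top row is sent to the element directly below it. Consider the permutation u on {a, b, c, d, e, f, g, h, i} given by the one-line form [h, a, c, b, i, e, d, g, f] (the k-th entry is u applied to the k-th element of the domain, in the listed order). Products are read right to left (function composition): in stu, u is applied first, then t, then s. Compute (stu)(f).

Apply the permutations in order: u(f) = e, then t(e) = i, then s(i) = c. So (stu)(f) = c.

c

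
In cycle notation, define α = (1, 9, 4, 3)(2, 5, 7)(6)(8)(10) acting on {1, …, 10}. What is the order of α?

12

The disjoint cycles have lengths 4, 3, 1, 1, 1.
The order is lcm(4, 3) = 12.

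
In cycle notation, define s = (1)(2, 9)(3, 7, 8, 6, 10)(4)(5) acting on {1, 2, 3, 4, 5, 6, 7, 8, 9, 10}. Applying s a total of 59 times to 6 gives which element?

6 lies in the 5-cycle (3, 7, 8, 6, 10).
On a 5-cycle, s^5 is the identity, so s^59 = s^4 there (59 ≡ 4 mod 5).
Stepping 4 places around the cycle: 6 → 10 → 3 → 7 → 8.

8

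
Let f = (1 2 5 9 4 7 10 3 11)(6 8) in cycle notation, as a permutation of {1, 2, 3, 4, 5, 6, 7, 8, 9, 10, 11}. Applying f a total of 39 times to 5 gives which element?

7

5 lies in the 9-cycle (1 2 5 9 4 7 10 3 11).
Powers repeat with period 9 on this cycle, and 39 mod 9 = 3, so f^39(5) = f^3(5).
Stepping 3 places around the cycle: 5 → 9 → 4 → 7.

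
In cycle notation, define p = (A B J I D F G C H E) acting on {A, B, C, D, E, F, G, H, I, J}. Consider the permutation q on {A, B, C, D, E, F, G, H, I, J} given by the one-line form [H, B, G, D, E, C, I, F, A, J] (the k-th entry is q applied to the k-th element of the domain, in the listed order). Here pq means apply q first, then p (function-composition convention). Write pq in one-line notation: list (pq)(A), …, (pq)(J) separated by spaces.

For each element, apply q then p: A → H → E; B → B → J; C → G → C; D → D → F; E → E → A; F → C → H; G → I → D; H → F → G; I → A → B; J → J → I.
Collecting the images, pq = [E J C F A H D G B I].

E J C F A H D G B I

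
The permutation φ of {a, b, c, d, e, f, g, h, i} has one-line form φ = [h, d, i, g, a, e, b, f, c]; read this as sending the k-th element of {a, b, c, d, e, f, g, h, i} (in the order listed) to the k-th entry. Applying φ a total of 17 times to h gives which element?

Tracing h → f → … returns to h after 4 steps, so h lies in a 4-cycle (a, h, f, e).
Powers repeat with period 4 on this cycle, and 17 mod 4 = 1, so φ^17(h) = φ^1(h).
Stepping 1 place around the cycle: h → f.

f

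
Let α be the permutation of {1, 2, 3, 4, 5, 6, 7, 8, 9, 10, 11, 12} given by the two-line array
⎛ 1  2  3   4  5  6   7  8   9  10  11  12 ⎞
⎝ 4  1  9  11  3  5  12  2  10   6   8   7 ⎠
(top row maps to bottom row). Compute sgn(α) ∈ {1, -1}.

In disjoint-cycle form the cycle lengths are 5, 5, 2.
A cycle of length ℓ contributes ℓ−1 transpositions, so α is a product of 4 + 4 + 1 = 9 transpositions — odd.

-1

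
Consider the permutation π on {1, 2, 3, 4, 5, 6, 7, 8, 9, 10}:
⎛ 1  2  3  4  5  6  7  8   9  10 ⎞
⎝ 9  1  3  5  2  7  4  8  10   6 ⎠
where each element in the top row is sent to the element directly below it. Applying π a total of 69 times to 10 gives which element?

Tracing 10 → 6 → … returns to 10 after 8 steps, so 10 lies in an 8-cycle (1, 9, 10, 6, 7, 4, 5, 2).
Powers repeat with period 8 on this cycle, and 69 mod 8 = 5, so π^69(10) = π^5(10).
Stepping 5 places around the cycle: 10 → 6 → 7 → 4 → 5 → 2.

2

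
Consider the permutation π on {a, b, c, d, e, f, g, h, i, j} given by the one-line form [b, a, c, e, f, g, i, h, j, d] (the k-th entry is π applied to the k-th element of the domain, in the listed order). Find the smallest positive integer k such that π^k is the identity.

Writing π as disjoint cycles, the cycle lengths are 6, 2, 1, 1.
Since disjoint cycles commute, ord(π) = lcm(6, 2) = 6.

6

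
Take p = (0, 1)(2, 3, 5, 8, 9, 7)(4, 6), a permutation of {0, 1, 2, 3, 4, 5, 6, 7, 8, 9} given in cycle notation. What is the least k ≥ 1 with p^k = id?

The disjoint cycles have lengths 6, 2, 2.
The order is lcm(6, 2, 2) = 6.

6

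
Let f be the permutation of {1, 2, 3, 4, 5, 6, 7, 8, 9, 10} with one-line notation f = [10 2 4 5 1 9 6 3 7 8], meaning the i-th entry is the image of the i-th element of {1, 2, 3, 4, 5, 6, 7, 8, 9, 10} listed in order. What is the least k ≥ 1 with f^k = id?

Writing f as disjoint cycles, the cycle lengths are 6, 3, 1.
Since disjoint cycles commute, ord(f) = lcm(6, 3) = 6.

6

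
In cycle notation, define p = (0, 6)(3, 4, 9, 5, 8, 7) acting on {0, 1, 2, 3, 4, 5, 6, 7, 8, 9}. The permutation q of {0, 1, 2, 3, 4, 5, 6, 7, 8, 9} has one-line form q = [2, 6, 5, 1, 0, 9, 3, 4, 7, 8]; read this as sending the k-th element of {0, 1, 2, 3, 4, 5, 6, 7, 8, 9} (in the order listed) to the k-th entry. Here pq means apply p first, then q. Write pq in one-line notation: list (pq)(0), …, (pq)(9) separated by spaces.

3 6 5 0 8 7 2 1 4 9

(pq)(x) = q(p(x)). Computing each image: q(p(0)) = q(6) = 3, q(p(1)) = q(1) = 6, q(p(2)) = q(2) = 5, q(p(3)) = q(4) = 0, q(p(4)) = q(9) = 8, q(p(5)) = q(8) = 7, q(p(6)) = q(0) = 2, q(p(7)) = q(3) = 1, q(p(8)) = q(7) = 4, q(p(9)) = q(5) = 9.
Hence pq = [3 6 5 0 8 7 2 1 4 9].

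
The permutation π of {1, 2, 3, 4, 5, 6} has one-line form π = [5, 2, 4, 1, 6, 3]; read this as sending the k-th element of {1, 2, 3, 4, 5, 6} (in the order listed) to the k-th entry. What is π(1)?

1 is element number 1 of the domain, and entry number 1 of the one-line form is 5, so π(1) = 5.

5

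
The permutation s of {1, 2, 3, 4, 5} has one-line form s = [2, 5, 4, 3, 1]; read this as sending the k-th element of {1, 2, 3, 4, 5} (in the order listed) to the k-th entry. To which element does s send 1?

1 is element number 1 of the domain, and entry number 1 of the one-line form is 2, so s(1) = 2.

2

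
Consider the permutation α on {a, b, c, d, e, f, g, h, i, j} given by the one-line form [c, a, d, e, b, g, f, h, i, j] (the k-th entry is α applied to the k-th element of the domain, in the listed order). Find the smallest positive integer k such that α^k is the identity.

10

Decomposing into disjoint cycles gives cycle lengths 5, 2, 1, 1, 1.
The order of α is the least common multiple of its cycle lengths: lcm(5, 2) = 10.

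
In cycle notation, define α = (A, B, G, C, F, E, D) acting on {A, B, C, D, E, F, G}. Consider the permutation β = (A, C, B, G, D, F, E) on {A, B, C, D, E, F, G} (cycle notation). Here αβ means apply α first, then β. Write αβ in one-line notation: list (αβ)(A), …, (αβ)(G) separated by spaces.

For each element, apply α then β: A → B → G; B → G → D; C → F → E; D → A → C; E → D → F; F → E → A; G → C → B.
Collecting the images, αβ = [G D E C F A B].

G D E C F A B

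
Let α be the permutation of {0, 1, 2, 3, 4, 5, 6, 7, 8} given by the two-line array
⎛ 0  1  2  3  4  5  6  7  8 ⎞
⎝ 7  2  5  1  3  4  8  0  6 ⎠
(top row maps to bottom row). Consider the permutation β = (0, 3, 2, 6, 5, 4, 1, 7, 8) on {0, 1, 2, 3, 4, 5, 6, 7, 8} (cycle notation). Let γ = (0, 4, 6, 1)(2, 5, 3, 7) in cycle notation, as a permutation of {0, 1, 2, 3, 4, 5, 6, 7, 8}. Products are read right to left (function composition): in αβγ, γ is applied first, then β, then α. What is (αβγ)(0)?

2

Apply the permutations in order: γ(0) = 4, then β(4) = 1, then α(1) = 2. So (αβγ)(0) = 2.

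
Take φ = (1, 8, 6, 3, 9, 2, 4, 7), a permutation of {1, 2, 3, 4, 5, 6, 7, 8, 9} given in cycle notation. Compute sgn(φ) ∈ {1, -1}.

The cycle lengths are 8, 1.
A cycle is odd iff its length is even; φ has 1 even-length cycle, so sgn(φ) = (−1)^1 and φ is odd.

-1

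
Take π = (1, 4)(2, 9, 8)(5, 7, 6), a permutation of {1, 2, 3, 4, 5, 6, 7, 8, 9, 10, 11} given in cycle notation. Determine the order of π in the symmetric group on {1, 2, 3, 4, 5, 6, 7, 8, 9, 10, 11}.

The cycle type of π is (3, 3, 2, 1, 1, 1).
The order is lcm(3, 3, 2) = 6.

6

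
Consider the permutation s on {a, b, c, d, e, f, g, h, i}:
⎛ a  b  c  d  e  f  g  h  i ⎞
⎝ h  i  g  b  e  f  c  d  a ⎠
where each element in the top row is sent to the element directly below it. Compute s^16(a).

Tracing a → h → … returns to a after 5 steps, so a lies in a 5-cycle (a, h, d, b, i).
Since the cycle has length 5, s^16 acts on it the same as s^1 (16 mod 5 = 1).
Stepping 1 place around the cycle: a → h.

h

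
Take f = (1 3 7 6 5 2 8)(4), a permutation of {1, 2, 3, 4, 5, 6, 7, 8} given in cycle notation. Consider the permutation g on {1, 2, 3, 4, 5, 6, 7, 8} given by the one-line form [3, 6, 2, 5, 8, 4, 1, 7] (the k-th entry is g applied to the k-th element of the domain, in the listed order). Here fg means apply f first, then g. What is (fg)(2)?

f(2) = 8, then g(8) = 7; composing gives (fg)(2) = 7.

7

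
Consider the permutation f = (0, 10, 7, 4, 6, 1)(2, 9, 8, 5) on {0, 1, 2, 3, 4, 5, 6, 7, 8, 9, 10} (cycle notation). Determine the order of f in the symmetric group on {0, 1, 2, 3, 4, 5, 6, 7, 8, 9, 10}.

The disjoint cycles have lengths 6, 4, 1.
Since disjoint cycles commute, ord(f) = lcm(6, 4) = 12.

12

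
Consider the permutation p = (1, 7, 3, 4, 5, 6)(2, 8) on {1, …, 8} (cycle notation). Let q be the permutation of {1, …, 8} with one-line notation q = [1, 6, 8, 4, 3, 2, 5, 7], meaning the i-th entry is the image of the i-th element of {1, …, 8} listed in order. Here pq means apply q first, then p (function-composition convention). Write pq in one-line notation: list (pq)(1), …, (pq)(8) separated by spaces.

(pq)(x) = p(q(x)). Computing each image: p(q(1)) = p(1) = 7, p(q(2)) = p(6) = 1, p(q(3)) = p(8) = 2, p(q(4)) = p(4) = 5, p(q(5)) = p(3) = 4, p(q(6)) = p(2) = 8, p(q(7)) = p(5) = 6, p(q(8)) = p(7) = 3.
Hence pq = [7 1 2 5 4 8 6 3].

7 1 2 5 4 8 6 3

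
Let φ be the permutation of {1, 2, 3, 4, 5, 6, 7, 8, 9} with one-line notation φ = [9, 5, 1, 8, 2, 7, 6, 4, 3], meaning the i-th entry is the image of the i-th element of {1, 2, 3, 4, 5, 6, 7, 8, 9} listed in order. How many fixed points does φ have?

No element satisfies φ(x) = x, so there are 0 fixed points.

0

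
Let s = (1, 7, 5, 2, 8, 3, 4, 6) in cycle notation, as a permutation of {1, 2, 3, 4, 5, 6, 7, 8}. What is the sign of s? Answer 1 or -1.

-1

The cycle lengths are 8.
A cycle is odd iff its length is even; s has 1 even-length cycle, so sgn(s) = (−1)^1 and s is odd.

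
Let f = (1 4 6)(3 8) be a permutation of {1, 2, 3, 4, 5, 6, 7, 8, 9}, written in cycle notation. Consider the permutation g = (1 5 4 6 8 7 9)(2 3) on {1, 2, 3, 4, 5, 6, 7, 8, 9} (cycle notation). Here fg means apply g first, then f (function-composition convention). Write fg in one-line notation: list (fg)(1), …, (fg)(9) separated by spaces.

5 8 2 1 6 3 9 7 4

(fg)(x) = f(g(x)). Computing each image: f(g(1)) = f(5) = 5, f(g(2)) = f(3) = 8, f(g(3)) = f(2) = 2, f(g(4)) = f(6) = 1, f(g(5)) = f(4) = 6, f(g(6)) = f(8) = 3, f(g(7)) = f(9) = 9, f(g(8)) = f(7) = 7, f(g(9)) = f(1) = 4.
Hence fg = [5 8 2 1 6 3 9 7 4].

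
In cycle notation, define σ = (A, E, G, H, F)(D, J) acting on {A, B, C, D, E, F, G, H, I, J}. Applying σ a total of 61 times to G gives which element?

G lies in the 5-cycle (A, E, G, H, F).
Since the cycle has length 5, σ^61 acts on it the same as σ^1 (61 mod 5 = 1).
Advancing 1 step from G: G → H.

H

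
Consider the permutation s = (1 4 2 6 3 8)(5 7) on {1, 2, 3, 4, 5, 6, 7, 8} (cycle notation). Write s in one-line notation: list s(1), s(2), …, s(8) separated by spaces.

4 6 8 2 7 3 5 1

Image by image: 1→4, 2→6, 3→8, 4→2, 5→7, 6→3, 7→5, 8→1.
Listing these in domain order gives 4 6 8 2 7 3 5 1.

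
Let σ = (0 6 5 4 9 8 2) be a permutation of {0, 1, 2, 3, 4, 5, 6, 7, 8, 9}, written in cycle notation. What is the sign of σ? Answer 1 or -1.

1

The cycle lengths are 7, 1, 1, 1.
A cycle of length ℓ contributes ℓ−1 transpositions, so σ is a product of 6 transpositions — even.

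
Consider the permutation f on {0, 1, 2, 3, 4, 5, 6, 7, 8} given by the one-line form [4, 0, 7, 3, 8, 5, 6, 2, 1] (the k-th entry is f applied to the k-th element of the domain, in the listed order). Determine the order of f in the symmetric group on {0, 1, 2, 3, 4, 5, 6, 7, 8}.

Writing f as disjoint cycles, the cycle lengths are 4, 2, 1, 1, 1.
The order is lcm(4, 2) = 4.

4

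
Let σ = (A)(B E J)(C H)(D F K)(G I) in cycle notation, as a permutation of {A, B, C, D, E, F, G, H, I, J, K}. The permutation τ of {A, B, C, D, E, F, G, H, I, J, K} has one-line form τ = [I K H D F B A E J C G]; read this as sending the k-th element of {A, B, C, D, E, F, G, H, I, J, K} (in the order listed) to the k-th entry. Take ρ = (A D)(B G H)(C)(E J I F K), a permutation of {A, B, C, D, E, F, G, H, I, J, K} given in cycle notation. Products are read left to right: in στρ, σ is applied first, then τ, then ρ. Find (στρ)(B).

K

Chase B: σ(B) = E; τ(E) = F; ρ(F) = K. Hence (στρ)(B) = K.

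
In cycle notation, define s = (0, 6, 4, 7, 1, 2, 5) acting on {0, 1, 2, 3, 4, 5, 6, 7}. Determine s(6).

In the cycle (0, 6, 4, 7, 1, 2, 5), 6 is followed by 4, so s(6) = 4.

4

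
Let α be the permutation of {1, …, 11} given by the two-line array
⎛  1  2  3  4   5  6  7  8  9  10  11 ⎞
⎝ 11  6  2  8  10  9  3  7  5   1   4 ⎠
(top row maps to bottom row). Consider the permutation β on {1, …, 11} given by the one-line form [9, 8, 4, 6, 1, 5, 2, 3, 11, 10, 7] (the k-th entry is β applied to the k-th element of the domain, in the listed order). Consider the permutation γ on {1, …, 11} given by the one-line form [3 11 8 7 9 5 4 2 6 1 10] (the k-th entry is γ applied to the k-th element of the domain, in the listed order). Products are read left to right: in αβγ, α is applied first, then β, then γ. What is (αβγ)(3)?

2

(αβγ)(3) = γ(β(α(3))). α(3) = 2, then β(2) = 8, then γ(8) = 2, so the result is 2.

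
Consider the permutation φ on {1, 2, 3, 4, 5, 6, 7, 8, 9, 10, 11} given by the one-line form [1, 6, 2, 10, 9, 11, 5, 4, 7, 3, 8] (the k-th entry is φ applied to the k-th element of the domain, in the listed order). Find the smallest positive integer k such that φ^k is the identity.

Writing φ as disjoint cycles, the cycle lengths are 7, 3, 1.
Since disjoint cycles commute, ord(φ) = lcm(7, 3) = 21.

21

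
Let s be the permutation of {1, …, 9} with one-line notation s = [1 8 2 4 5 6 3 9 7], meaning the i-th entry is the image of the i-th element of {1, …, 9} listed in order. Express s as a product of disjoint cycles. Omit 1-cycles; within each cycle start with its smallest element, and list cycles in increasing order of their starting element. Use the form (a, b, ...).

From 2: 2 → 8 → 9 → 7 → 3 → 2, closing the cycle (2, 8, 9, 7, 3).
Repeating from the next unused element and collecting all non-trivial cycles gives (2, 8, 9, 7, 3).

(2, 8, 9, 7, 3)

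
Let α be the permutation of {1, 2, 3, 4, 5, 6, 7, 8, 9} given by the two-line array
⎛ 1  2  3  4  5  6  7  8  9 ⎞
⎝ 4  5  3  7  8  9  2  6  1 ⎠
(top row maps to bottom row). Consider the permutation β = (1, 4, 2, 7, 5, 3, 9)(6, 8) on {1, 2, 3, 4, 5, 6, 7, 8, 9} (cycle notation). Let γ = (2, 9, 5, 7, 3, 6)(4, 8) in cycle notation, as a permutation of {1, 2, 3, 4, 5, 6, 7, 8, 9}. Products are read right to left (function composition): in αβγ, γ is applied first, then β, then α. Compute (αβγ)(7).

Chase 7: γ(7) = 3; β(3) = 9; α(9) = 1. Hence (αβγ)(7) = 1.

1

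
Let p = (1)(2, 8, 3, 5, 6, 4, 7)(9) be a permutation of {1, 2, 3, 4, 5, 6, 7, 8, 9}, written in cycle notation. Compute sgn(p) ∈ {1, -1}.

1

The cycle lengths are 7, 1, 1.
A cycle is odd iff its length is even; p has 0 even-length cycles, so sgn(p) = (−1)^0 and p is even.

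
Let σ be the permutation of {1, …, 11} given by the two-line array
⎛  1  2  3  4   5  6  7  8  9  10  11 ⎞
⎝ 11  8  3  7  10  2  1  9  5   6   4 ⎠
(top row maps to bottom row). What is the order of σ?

Writing σ as disjoint cycles, the cycle lengths are 6, 4, 1.
Since disjoint cycles commute, ord(σ) = lcm(6, 4) = 12.

12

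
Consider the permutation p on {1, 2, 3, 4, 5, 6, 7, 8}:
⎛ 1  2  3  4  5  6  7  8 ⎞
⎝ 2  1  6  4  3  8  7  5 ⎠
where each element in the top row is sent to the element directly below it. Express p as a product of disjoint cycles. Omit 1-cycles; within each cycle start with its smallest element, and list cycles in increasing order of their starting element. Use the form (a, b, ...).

Start at 1 and follow images: 1 → 2 → 1, giving the cycle (1, 2).
Continuing from each remaining unvisited element yields (1, 2)(3, 6, 8, 5).

(1, 2)(3, 6, 8, 5)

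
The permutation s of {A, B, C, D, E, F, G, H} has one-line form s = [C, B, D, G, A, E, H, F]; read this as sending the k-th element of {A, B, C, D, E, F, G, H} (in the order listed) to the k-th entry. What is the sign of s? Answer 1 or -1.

1

In disjoint-cycle form the cycle lengths are 7, 1.
A cycle is odd iff its length is even; s has 0 even-length cycles, so sgn(s) = (−1)^0 and s is even.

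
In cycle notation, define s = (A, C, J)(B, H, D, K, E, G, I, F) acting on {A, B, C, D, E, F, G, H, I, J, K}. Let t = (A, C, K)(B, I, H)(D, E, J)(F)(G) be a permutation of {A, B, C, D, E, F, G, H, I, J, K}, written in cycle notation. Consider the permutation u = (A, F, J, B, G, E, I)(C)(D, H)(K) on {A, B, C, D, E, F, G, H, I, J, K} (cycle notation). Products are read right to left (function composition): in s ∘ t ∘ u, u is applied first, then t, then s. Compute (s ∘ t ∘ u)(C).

E

Apply the permutations in order: u(C) = C, then t(C) = K, then s(K) = E. So (s ∘ t ∘ u)(C) = E.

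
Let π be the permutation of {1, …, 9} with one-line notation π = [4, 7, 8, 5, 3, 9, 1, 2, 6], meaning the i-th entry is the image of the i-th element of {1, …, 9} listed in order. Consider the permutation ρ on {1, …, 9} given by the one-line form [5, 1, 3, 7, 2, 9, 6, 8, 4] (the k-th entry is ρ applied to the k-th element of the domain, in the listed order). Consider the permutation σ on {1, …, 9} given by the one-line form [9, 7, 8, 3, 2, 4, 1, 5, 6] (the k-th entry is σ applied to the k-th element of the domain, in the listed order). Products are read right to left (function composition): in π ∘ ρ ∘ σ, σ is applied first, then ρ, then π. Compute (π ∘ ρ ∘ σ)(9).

6

Apply the permutations in order: σ(9) = 6, then ρ(6) = 9, then π(9) = 6. So (π ∘ ρ ∘ σ)(9) = 6.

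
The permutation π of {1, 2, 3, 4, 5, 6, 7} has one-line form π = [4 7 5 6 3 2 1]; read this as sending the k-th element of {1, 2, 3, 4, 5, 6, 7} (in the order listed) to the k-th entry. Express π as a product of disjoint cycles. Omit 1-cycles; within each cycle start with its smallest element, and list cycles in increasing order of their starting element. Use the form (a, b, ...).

Iterating π from 1 gives 1 → 4 → 6 → 2 → 7 → 1; that is the 5-cycle (1, 4, 6, 2, 7).
Continuing from each remaining unvisited element yields (1, 4, 6, 2, 7)(3, 5).

(1, 4, 6, 2, 7)(3, 5)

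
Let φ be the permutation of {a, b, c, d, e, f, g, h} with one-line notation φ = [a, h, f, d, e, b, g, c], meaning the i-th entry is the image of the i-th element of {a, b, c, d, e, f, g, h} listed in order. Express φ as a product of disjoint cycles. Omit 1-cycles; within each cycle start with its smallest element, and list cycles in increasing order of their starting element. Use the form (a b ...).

Start at b and follow images: b → h → c → f → b, giving the cycle (b h c f).
Continuing from each remaining unvisited element yields (b h c f).

(b h c f)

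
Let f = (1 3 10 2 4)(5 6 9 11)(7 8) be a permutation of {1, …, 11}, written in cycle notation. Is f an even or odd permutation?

even

The cycle lengths are 5, 4, 2.
A cycle of length ℓ contributes ℓ−1 transpositions, so f is a product of 4 + 3 + 1 = 8 transpositions — even.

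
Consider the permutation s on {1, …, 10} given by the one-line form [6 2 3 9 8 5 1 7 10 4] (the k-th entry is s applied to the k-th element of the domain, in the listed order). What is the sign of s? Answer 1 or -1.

1

In disjoint-cycle form the cycle lengths are 5, 3, 1, 1.
A cycle of length ℓ contributes ℓ−1 transpositions, so s is a product of 4 + 2 = 6 transpositions — even.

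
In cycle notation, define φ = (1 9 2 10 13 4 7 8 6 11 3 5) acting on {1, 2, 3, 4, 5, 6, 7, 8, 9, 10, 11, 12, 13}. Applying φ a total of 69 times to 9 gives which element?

9 lies in the 12-cycle (1 9 2 10 13 4 7 8 6 11 3 5).
Powers repeat with period 12 on this cycle, and 69 mod 12 = 9, so φ^69(9) = φ^9(9).
Stepping 9 places around the cycle: 9 → 2 → 10 → 13 → 4 → 7 → 8 → 6 → 11 → 3.

3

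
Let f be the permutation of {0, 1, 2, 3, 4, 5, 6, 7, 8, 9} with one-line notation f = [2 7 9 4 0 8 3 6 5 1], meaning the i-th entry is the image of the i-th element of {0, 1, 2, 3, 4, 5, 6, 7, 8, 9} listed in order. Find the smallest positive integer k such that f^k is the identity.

8

The disjoint-cycle form of f has cycle lengths 8, 2.
The order is lcm(8, 2) = 8.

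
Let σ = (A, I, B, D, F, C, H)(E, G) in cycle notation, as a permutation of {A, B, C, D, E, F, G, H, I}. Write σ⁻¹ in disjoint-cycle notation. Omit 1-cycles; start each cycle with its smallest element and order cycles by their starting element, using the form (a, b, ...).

(A, H, C, F, D, B, I)(E, G)

Inverting a permutation written in cycle notation just reverses the order within every cycle.
Reversing each cycle of σ and rotating so the smallest element leads gives (A, H, C, F, D, B, I)(E, G).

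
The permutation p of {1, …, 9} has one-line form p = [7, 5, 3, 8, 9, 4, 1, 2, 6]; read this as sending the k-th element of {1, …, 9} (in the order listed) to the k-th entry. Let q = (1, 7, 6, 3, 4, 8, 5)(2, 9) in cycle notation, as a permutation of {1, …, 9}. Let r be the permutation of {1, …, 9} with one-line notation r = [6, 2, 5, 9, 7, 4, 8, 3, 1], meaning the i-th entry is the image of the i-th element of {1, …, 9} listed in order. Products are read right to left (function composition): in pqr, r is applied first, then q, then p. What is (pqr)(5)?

Chase 5: r(5) = 7; q(7) = 6; p(6) = 4. Hence (pqr)(5) = 4.

4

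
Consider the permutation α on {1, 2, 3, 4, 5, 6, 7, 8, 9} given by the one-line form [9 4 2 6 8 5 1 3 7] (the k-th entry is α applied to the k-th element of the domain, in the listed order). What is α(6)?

6 is element number 6 of the domain, and entry number 6 of the one-line form is 5, so α(6) = 5.

5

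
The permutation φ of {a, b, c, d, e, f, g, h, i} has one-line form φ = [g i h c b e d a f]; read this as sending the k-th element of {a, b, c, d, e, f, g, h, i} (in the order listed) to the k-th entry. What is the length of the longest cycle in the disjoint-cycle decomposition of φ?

Decomposing into disjoint cycles gives (a, g, d, c, h)(b, i, f, e); the longest has length 5.

5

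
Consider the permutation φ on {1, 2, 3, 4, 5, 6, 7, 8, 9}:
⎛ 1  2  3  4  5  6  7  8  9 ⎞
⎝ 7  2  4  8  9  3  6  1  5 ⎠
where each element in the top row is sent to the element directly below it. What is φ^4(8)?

3

Tracing 8 → 1 → … returns to 8 after 6 steps, so 8 lies in a 6-cycle (1, 7, 6, 3, 4, 8).
Stepping 4 places around the cycle: 8 → 1 → 7 → 6 → 3.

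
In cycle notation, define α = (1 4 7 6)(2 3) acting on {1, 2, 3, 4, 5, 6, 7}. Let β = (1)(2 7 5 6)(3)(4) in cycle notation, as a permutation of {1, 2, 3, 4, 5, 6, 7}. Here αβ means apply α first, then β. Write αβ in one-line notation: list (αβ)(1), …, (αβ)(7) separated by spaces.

4 3 7 5 6 1 2

Chase each element through α then β: 1 → 4 → 4; 2 → 3 → 3; 3 → 2 → 7; 4 → 7 → 5; 5 → 5 → 6; 6 → 1 → 1; 7 → 6 → 2.
So αβ in one-line form is 4 3 7 5 6 1 2.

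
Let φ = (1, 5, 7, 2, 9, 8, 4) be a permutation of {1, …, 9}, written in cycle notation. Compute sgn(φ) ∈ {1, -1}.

The cycle lengths are 7, 1, 1.
A cycle is odd iff its length is even; φ has 0 even-length cycles, so sgn(φ) = (−1)^0 and φ is even.

1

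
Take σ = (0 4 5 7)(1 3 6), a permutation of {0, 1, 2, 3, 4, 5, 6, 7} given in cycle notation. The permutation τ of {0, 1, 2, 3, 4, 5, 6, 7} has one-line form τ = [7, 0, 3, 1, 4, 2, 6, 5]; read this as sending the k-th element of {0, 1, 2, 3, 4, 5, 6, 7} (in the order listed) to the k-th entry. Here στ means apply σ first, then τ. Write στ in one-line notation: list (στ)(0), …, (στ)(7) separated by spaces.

4 1 3 6 2 5 0 7

(στ)(x) = τ(σ(x)). Computing each image: τ(σ(0)) = τ(4) = 4, τ(σ(1)) = τ(3) = 1, τ(σ(2)) = τ(2) = 3, τ(σ(3)) = τ(6) = 6, τ(σ(4)) = τ(5) = 2, τ(σ(5)) = τ(7) = 5, τ(σ(6)) = τ(1) = 0, τ(σ(7)) = τ(0) = 7.
Hence στ = [4 1 3 6 2 5 0 7].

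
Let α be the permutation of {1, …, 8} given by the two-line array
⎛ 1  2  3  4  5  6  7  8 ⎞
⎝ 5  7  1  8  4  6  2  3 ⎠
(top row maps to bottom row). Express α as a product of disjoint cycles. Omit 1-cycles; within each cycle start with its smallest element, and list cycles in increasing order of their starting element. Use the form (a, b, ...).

Iterating α from 1 gives 1 → 5 → 4 → 8 → 3 → 1; that is the 5-cycle (1, 5, 4, 8, 3).
Continuing from each remaining unvisited element yields (1, 5, 4, 8, 3)(2, 7).

(1, 5, 4, 8, 3)(2, 7)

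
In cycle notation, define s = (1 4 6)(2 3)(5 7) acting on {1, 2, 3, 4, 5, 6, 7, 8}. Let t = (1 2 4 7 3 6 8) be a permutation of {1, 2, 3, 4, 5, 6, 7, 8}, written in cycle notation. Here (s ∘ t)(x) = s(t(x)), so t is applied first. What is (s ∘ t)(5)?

7

t(5) = 5, then s(5) = 7; composing gives (s ∘ t)(5) = 7.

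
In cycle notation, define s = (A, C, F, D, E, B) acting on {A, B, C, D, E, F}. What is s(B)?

B appears in (A, C, F, D, E, B); the next entry (wrapping around) is A.

A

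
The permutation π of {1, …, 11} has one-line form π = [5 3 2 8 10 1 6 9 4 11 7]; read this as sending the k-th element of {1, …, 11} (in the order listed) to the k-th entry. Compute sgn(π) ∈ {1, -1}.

In disjoint-cycle form the cycle lengths are 6, 3, 2.
A cycle is odd iff its length is even; π has 2 even-length cycles, so sgn(π) = (−1)^2 and π is even.

1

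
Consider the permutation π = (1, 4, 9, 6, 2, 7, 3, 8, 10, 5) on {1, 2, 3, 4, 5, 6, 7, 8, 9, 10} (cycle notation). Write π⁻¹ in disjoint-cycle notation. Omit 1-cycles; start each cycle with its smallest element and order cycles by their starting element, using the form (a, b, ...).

The inverse reverses each cycle.
After reversing and putting each cycle's least element first, π⁻¹ = (1, 5, 10, 8, 3, 7, 2, 6, 9, 4).

(1, 5, 10, 8, 3, 7, 2, 6, 9, 4)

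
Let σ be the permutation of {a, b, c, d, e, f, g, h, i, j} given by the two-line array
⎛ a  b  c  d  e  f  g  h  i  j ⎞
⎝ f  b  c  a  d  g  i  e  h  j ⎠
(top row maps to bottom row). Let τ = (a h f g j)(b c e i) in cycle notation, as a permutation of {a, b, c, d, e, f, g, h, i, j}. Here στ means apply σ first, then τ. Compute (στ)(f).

(στ)(f) = τ(σ(f)). σ(f) = g, then τ(g) = j. So (στ)(f) = j.

j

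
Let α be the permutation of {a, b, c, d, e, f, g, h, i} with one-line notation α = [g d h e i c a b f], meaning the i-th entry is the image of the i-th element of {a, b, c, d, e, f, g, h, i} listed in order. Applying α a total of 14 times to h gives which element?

h

Tracing h → b → … returns to h after 7 steps, so h lies in a 7-cycle (b, d, e, i, f, c, h).
On a 7-cycle, α^7 is the identity, so α^14 = α^0 there (14 ≡ 0 mod 7).
So α^14(h) = h.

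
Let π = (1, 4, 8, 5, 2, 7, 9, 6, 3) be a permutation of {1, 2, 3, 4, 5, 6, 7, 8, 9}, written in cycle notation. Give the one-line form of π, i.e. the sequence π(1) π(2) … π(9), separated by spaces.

Reading each image from the cycles: 1↦4, 2↦7, 3↦1, 4↦8, 5↦2, 6↦3, 7↦9, 8↦5, 9↦6.
So the one-line form is 4 7 1 8 2 3 9 5 6.

4 7 1 8 2 3 9 5 6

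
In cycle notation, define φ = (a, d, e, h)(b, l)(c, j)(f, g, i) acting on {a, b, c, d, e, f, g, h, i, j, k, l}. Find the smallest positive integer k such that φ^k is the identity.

12

The disjoint cycles have lengths 4, 3, 2, 2, 1.
The order is lcm(4, 3, 2, 2) = 12.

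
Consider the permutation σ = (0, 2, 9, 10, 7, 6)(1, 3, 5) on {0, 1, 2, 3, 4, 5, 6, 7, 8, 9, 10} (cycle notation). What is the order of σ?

6

The cycle type of σ is (6, 3, 1, 1).
The order of σ is the least common multiple of its cycle lengths: lcm(6, 3) = 6.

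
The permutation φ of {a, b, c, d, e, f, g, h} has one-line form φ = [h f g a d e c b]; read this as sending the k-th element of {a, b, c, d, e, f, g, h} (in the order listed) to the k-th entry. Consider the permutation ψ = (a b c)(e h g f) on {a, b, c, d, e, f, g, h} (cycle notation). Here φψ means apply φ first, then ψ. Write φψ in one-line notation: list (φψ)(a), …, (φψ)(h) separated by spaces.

(φψ)(x) = ψ(φ(x)). Computing each image: ψ(φ(a)) = ψ(h) = g, ψ(φ(b)) = ψ(f) = e, ψ(φ(c)) = ψ(g) = f, ψ(φ(d)) = ψ(a) = b, ψ(φ(e)) = ψ(d) = d, ψ(φ(f)) = ψ(e) = h, ψ(φ(g)) = ψ(c) = a, ψ(φ(h)) = ψ(b) = c.
Hence φψ = [g e f b d h a c].

g e f b d h a c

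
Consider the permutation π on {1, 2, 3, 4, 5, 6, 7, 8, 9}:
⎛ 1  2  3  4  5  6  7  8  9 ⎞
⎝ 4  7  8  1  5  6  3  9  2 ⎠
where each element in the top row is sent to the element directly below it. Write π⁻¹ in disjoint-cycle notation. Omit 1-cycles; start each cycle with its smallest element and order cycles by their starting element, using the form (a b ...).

(1 4)(2 9 8 3 7)

The cycle decomposition of π is (1 4)(2 7 3 8 9).
The inverse reverses every cycle; in canonical form, π⁻¹ = (1 4)(2 9 8 3 7).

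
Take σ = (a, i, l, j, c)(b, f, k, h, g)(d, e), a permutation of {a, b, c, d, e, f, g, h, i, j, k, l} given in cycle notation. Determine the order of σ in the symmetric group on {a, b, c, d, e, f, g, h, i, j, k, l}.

10

The cycle type of σ is (5, 5, 2).
Since disjoint cycles commute, ord(σ) = lcm(5, 5, 2) = 10.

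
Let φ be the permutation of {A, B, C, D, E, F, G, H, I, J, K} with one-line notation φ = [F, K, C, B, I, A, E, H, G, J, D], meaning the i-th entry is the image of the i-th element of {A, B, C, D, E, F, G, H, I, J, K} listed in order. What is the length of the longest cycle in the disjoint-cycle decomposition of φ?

3

Decomposing into disjoint cycles gives (A, F)(B, K, D)(E, I, G); the longest has length 3.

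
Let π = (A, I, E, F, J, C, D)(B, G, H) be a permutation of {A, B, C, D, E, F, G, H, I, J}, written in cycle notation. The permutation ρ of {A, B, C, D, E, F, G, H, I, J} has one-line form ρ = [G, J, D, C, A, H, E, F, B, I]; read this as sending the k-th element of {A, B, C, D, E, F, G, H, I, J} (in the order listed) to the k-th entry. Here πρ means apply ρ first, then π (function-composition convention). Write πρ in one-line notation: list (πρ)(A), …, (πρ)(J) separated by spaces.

H C A D I B F J G E

(πρ)(x) = π(ρ(x)). Computing each image: π(ρ(A)) = π(G) = H, π(ρ(B)) = π(J) = C, π(ρ(C)) = π(D) = A, π(ρ(D)) = π(C) = D, π(ρ(E)) = π(A) = I, π(ρ(F)) = π(H) = B, π(ρ(G)) = π(E) = F, π(ρ(H)) = π(F) = J, π(ρ(I)) = π(B) = G, π(ρ(J)) = π(I) = E.
Hence πρ = [H C A D I B F J G E].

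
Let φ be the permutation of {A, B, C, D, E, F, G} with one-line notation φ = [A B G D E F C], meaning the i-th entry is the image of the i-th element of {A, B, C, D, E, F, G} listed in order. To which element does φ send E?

E is element number 5 of the domain, and entry number 5 of the one-line form is E, so φ(E) = E.

E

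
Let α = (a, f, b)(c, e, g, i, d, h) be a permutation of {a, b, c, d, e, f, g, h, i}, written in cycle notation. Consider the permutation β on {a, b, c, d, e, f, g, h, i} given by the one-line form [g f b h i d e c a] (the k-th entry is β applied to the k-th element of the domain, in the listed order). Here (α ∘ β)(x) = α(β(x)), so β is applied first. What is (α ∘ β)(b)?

First apply β: β(b) = f, then α(f) = b. Thus (α ∘ β)(b) = b.

b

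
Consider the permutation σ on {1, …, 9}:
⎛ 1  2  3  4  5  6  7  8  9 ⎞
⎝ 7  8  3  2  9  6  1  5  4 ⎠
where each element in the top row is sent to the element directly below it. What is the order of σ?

10

The disjoint-cycle form of σ has cycle lengths 5, 2, 1, 1.
The order is lcm(5, 2) = 10.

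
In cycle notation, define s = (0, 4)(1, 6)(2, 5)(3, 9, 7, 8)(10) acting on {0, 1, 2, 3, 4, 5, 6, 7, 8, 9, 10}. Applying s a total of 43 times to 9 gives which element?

9 lies in the 4-cycle (3, 9, 7, 8).
On a 4-cycle, s^4 is the identity, so s^43 = s^3 there (43 ≡ 3 mod 4).
Stepping 3 places around the cycle: 9 → 7 → 8 → 3.

3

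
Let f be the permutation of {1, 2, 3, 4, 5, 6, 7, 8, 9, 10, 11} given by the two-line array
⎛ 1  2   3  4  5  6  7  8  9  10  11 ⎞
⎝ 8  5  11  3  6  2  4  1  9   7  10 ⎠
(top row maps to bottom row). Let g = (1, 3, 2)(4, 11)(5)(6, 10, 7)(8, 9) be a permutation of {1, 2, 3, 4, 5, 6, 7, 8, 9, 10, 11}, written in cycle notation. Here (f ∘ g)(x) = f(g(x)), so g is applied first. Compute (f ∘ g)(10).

(f ∘ g)(10) = f(g(10)). g(10) = 7, then f(7) = 4. So (f ∘ g)(10) = 4.

4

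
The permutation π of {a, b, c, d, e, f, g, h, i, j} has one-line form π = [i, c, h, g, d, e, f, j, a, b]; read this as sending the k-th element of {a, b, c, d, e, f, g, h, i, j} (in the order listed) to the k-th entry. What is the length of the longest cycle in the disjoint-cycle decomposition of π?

4

Decomposing into disjoint cycles gives (a i)(b c h j)(d g f e); the longest has length 4.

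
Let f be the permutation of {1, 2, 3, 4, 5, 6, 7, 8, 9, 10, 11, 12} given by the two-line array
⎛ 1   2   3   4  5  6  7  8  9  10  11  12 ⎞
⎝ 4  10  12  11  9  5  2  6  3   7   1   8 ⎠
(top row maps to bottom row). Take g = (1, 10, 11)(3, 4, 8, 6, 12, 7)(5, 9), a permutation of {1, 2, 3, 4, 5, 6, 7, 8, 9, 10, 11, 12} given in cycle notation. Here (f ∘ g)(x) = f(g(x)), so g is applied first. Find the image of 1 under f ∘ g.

7

g(1) = 10, then f(10) = 7; composing gives (f ∘ g)(1) = 7.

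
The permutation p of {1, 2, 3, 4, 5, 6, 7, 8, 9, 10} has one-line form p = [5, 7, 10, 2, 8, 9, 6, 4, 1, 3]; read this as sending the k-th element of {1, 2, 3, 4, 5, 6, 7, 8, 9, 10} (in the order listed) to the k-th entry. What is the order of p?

Decomposing into disjoint cycles gives cycle lengths 8, 2.
The order of p is the least common multiple of its cycle lengths: lcm(8, 2) = 8.

8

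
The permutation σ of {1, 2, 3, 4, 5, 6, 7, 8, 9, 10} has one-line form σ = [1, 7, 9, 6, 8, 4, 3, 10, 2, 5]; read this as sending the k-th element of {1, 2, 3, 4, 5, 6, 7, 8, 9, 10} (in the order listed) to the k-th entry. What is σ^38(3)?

2

Tracing 3 → 9 → … returns to 3 after 4 steps, so 3 lies in a 4-cycle (2, 7, 3, 9).
Since the cycle has length 4, σ^38 acts on it the same as σ^2 (38 mod 4 = 2).
Stepping 2 places around the cycle: 3 → 9 → 2.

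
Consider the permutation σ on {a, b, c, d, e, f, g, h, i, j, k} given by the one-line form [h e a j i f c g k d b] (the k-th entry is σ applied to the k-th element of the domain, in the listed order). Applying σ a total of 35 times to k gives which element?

i

Tracing k → b → … returns to k after 4 steps, so k lies in a 4-cycle (b e i k).
Since the cycle has length 4, σ^35 acts on it the same as σ^3 (35 mod 4 = 3).
Advancing 3 steps from k: k → b → e → i.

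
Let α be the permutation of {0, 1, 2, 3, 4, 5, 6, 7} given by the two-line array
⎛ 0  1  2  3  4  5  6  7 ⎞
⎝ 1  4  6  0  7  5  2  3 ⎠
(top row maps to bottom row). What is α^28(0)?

Tracing 0 → 1 → … returns to 0 after 5 steps, so 0 lies in a 5-cycle (0, 1, 4, 7, 3).
Powers repeat with period 5 on this cycle, and 28 mod 5 = 3, so α^28(0) = α^3(0).
Stepping 3 places around the cycle: 0 → 1 → 4 → 7.

7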